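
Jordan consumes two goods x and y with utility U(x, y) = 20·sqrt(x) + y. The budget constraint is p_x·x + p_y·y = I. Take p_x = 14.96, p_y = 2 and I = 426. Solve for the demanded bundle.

x* = 1.7873, y* = 199.631

MU_x = 10/√x, MU_y = 1. Tangency: 10/√x = p_x/p_y.
Solve: √x = 10·p_y/p_x, so x*(p_x,p_y) = (10·p_y/p_x)², and y* = (I − p_x·x*)/p_y.
Plugging in: x* = (10·2/14.96)² = 1.7873, y* = 199.631.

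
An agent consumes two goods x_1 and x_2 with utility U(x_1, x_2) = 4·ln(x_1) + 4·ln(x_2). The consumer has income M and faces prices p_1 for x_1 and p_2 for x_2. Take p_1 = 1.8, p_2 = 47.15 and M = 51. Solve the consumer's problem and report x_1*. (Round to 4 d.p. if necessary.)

x_1* = 14.1667

MU_x_1/MU_x_2 = (4·x_2)/(4·x_1); tangency sets this equal to p_1/p_2.
Rearranging, p_2·x_2 = p_1·x_1. Substituting into the budget gives p_1·x_1·(1 + 1) = M.
Demand: x_1*(p_1,p_2,M) = 0.5·M/p_1 and x_2* = 0.5·M/p_2.
At p_1=1.8, p_2=47.15, M=51: x_1* = 0.5·51/1.8 = 14.1667.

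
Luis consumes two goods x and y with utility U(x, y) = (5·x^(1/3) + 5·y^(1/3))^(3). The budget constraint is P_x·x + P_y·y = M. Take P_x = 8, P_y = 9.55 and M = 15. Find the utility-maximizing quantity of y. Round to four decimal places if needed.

From the CES first-order condition, (y/x)^(2/3) = P_x/P_y.
Hence y/x = (P_x/P_y)^(1/(2/3)), i.e. raised to the 1.5 power.
Substitute y = (y/x)·x into the budget: x* = M/(P_x + P_y·(y/x)).
Numerically y/x = 0.766708, so x* = 15/(8 + 9.55·0.766708) = 0.979 and y* = 0.766708·0.979 = 0.7506.

y* = 0.7506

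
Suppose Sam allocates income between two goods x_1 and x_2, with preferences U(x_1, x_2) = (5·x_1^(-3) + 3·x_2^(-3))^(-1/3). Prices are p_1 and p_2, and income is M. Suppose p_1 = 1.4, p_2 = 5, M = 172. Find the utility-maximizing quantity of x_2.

With the ratio pinned down, the budget gives x_1* = M/(p_1 + p_2·(x_2/x_1)) and x_2* = (x_2/x_1)·x_1*.
Numerically x_2/x_1 = 0.640217, so x_1* = 172/(1.4 + 5·0.640217) = 37.3825 and x_2* = 0.640217·37.3825 = 23.9329.

x_2* = 23.9329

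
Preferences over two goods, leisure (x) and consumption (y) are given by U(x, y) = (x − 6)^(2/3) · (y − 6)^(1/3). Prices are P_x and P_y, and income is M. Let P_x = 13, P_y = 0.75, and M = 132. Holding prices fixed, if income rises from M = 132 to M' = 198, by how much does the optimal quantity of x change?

MRS = 2·(y−6)/(x−6). Tangency with P_x/P_y gives y−6 = (1/2)·(P_x/P_y)·(x−6).
After buying the subsistence bundle (6, 6), a share 2/3 of the remaining income goes to x: x* = 6 + 2/3·(M − 6P_x − 6P_y)/P_x.
Discretionary income = 132 − 6·13 − 6·0.75 = 49.5; x* = 6 + 2/3·49.5/13 = 8.5385.
At M' = 198: x* = 11.9231. Change: 11.9231 − 8.5385 = 3.3846.

Δx* = 3.3846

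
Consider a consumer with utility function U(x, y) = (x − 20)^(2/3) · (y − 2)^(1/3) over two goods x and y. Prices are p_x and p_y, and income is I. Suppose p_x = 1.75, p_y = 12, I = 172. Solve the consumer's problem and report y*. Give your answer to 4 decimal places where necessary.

y* = 5.1389

Substituting into the budget: x* = 20 + 2/3·(I − 20·p_x − 2·p_y)/p_x, and y* = 2 + 1/3·(…)/p_y.
Discretionary income = 172 − 20·1.75 − 2·12 = 113; y* = 2 + 1/3·113/12 = 5.1389.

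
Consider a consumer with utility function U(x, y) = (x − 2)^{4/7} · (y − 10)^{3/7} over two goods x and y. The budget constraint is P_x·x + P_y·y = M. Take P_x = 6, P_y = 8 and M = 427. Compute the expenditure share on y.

share on y = 0.5236

Discretionary income = 427 − 2·6 − 10·8 = 335; x* = 2 + 4/7·335/6 = 33.9048; y* = 10 + 3/7·335/8 = 27.9464.
Expenditure on y: 8·27.9464 = 223.5714; share = 0.5236.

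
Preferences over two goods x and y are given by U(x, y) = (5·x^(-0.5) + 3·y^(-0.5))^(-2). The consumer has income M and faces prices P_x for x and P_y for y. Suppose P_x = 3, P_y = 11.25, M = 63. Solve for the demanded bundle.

MU_x ∝ 5·x^(-1.5), MU_y ∝ 3·y^(-1.5), so MRS = (5/3)·(y/x)^(1.5) = P_x/P_y.
Hence y/x = ((3/5)·P_x/P_y)^(1/(1.5)), i.e. raised to the 2/3 power.
Substitute y = (y/x)·x into the budget: x* = M/(P_x + P_y·(y/x)).
Numerically y/x = 0.294723, so x* = 63/(3 + 11.25·0.294723) = 9.9753 and y* = 0.294723·9.9753 = 2.9399.

x* = 9.9753, y* = 2.9399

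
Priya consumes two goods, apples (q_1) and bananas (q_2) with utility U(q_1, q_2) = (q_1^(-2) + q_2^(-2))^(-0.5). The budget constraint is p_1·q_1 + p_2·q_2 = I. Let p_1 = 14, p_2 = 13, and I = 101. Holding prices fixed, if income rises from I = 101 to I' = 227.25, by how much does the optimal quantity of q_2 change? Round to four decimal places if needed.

From the CES first-order condition, (q_2/q_1)^(3) = p_1/p_2.
Solve for the ratio: q_2/q_1 = [p_1/p_2]^(1/3).
Substitute q_2 = (q_2/q_1)·q_1 into the budget: q_1* = I/(p_1 + p_2·(q_2/q_1)).
Numerically q_2/q_1 = 1.02501, so q_1* = 101/(14 + 13·1.02501) = 3.6962 and q_2* = 1.02501·3.6962 = 3.7887.
At I' = 227.25: q_2* = 8.5245. Change: 8.5245 − 3.7887 = 4.7358.

Δq_2* = 4.7358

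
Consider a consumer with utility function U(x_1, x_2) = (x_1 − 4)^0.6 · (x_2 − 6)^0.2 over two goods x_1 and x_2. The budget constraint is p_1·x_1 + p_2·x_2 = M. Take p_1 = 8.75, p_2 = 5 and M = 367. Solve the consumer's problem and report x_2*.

After buying the subsistence bundle (4, 6), a share 0.75 of the remaining income goes to x_1: x_1* = 4 + 0.75·(M − 4p_1 − 6p_2)/p_1.
Discretionary income = 367 − 4·8.75 − 6·5 = 302; x_2* = 6 + 0.25·302/5 = 21.1.

x_2* = 21.1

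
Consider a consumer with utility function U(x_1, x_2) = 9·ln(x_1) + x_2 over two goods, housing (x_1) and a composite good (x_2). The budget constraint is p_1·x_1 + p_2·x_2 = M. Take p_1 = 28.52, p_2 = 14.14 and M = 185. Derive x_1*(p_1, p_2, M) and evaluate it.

x_1* = 4.4621

At the given prices: x_1* = 9·14.14/28.52 = 4.4621.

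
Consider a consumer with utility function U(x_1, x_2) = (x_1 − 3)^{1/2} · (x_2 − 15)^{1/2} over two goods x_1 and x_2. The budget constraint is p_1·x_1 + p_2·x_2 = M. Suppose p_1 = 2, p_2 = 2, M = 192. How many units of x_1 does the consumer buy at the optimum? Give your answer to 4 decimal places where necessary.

Let x_1' = x_1−3, x_2' = x_2−15. MRS = x_2'/x_1' = p_1/p_2.
Substituting into the budget: x_1* = 3 + 0.5·(M − 3·p_1 − 15·p_2)/p_1, and x_2* = 15 + 0.5·(…)/p_2.
Discretionary income = 192 − 3·2 − 15·2 = 156; x_1* = 3 + 0.5·156/2 = 42.

x_1* = 42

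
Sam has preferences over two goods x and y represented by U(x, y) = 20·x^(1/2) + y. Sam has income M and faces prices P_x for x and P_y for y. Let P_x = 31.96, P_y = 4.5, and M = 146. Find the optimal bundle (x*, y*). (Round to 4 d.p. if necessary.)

x* = 1.9825, y* = 18.3643

MU_x = 10/√x, MU_y = 1. Tangency: 10/√x = P_x/P_y.
Thus x* = (10·P_y/P_x)² — independent of M — with the rest of income spent on y.
Plugging in: x* = (10·4.5/31.96)² = 1.9825, y* = 18.3643.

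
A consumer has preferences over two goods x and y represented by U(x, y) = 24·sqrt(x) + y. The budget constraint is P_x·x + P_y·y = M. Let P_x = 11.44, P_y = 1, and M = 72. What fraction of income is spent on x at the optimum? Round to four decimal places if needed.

MU_x = 12/√x, MU_y = 1. Tangency: 12/√x = P_x/P_y.
Solve: √x = 12·P_y/P_x, so x*(P_x,P_y) = (12·P_y/P_x)², and y* = (M − P_x·x*)/P_y.
Plugging in: x* = (12·1/11.44)² = 1.1003, y* = 59.4126.
Expenditure on x: 11.44·1.1003 = 12.5874; share = 0.1748.

share on x = 0.1748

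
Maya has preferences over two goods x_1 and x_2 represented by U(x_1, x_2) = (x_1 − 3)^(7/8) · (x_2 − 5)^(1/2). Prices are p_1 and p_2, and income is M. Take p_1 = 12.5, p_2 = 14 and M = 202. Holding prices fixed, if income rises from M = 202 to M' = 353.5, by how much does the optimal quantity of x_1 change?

Substituting into the budget: x_1* = 3 + 7/11·(M − 3·p_1 − 5·p_2)/p_1, and x_2* = 5 + 4/11·(…)/p_2.
Discretionary income = 202 − 3·12.5 − 5·14 = 94.5; x_1* = 3 + 7/11·94.5/12.5 = 7.8109.
At M' = 353.5: x_1* = 15.5236. Change: 15.5236 − 7.8109 = 7.7127.

Δx_1* = 7.7127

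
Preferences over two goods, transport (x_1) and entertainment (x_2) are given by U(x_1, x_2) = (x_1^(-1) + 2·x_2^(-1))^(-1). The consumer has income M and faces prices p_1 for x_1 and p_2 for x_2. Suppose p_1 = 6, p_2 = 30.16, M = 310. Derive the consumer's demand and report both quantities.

x_1* = 12.388, x_2* = 7.8141

MU_x_1 ∝ x_1^(-2), MU_x_2 ∝ 2·x_2^(-2), so MRS = (1/2)·(x_2/x_1)^(2) = p_1/p_2.
Hence x_2/x_1 = (2·p_1/p_2)^(1/(2)), i.e. raised to the 0.5 power.
Substitute x_2 = (x_2/x_1)·x_1 into the budget: x_1* = M/(p_1 + p_2·(x_2/x_1)).
Numerically x_2/x_1 = 0.630776, so x_1* = 310/(6 + 30.16·0.630776) = 12.388 and x_2* = 0.630776·12.388 = 7.8141.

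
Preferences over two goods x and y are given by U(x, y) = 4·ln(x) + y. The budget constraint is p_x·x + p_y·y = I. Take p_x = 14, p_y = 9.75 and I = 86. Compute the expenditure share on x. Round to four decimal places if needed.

share on x = 0.4535

Set MRS = p_x/p_y: (4/x)/1 = p_x/p_y.
So x*(p_x,p_y) = 4·p_y/p_x, independent of income; and y* = (I − 4·p_y)/p_y.
At the given prices: x* = 4·9.75/14 = 2.7857, and y* = 4.8205.
Expenditure on x: 14·2.7857 = 39; share = 0.4535.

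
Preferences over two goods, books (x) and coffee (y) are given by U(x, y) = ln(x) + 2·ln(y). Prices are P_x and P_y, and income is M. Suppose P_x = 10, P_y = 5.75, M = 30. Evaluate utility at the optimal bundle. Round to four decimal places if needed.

Demand: x*(P_x,P_y,M) = 1/3·M/P_x and y* = 2/3·M/P_y.
At P_x=10, P_y=5.75, M=30: x* = 1/3·30/10 = 1, y* = 3.4783.
Utility at the optimum: U(1, 3.4783) = 2.4931.

V = 2.4931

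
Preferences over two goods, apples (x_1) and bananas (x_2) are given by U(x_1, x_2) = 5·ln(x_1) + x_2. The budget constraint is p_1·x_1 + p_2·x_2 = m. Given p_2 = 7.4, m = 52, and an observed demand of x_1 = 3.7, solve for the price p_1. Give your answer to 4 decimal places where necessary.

p_1 = 10

Set MRS = p_1/p_2: (5/x_1)/1 = p_1/p_2.
So x_1*(p_1,p_2) = 5·p_2/p_1, independent of income; and x_2* = (m − 5·p_2)/p_2.
Set x_1* = 3.7 in the demand function and solve for p_1: p_1 = 10.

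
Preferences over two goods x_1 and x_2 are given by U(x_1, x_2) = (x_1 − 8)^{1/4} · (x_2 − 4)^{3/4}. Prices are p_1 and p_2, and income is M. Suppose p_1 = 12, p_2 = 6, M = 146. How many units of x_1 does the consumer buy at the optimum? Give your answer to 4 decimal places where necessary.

x_1* = 8.5417

Substituting into the budget: x_1* = 8 + 0.25·(M − 8·p_1 − 4·p_2)/p_1, and x_2* = 4 + 0.75·(…)/p_2.
Discretionary income = 146 − 8·12 − 4·6 = 26; x_1* = 8 + 0.25·26/12 = 8.5417.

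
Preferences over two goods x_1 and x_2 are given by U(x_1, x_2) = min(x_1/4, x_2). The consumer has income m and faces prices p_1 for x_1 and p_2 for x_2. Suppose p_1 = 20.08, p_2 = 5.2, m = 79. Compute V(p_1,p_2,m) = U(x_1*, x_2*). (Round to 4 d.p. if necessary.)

Leontief preferences: the optimum is at the kink where x_1/4 = x_2/1, i.e. x_2 = (1/4)·x_1.
Budget: p_1·x_1 + p_2·(1/4)·x_1 = m, so (4·p_1 + p_2)·x_1 = 4·m.
Demand: x_1*(p_1,p_2,m) = 4·m/(4·p_1 + p_2), x_2* = m/(4·p_1 + p_2).
Here 4·20.08 + 5.2 = 85.52, giving x_1* = 3.695 and x_2* = 0.9238.
Utility at the optimum: U(3.695, 0.9238) = 0.9238.

V = 0.9238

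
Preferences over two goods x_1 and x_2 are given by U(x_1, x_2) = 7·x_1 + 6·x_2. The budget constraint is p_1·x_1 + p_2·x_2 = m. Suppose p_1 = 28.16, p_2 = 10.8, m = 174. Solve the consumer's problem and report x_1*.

x_1* = 0

Linear utility — the consumer picks whichever good has higher MU/price: 7/28.16 = 0.2486 vs 6/10.8 = 0.5556.
x_2 gives more utility per dollar, so spend all income on x_2: x_2* = m/p_2, x_1* = 0.
Numerically: x_1* = 0, x_2* = 16.1111.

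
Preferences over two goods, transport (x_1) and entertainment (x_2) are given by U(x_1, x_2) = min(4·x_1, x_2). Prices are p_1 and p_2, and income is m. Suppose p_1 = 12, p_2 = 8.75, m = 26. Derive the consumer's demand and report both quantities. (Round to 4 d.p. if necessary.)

x_1* = 0.5532, x_2* = 2.2128

With perfect complements, no substitution: consume in ratio x_1:x_2 = 1:4.
Budget: p_1·x_1 + p_2·4·x_1 = m, so (p_1 + 4·p_2)·x_1 = m.
Demand: x_1*(p_1,p_2,m) = m/(p_1 + 4·p_2), x_2* = 4·m/(p_1 + 4·p_2).
Here 12 + 4·8.75 = 47, giving x_1* = 0.5532 and x_2* = 2.2128.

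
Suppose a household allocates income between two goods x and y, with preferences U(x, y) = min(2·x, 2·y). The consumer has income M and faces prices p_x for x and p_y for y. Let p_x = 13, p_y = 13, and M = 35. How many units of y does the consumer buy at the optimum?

y* = 1.3462

Leontief preferences: the optimum is at the kink where x/2 = y/2, i.e. y = x.
Budget: p_x·x + p_y·x = M, so (2·p_x + 2·p_y)·x = 2·M.
Demand: x*(p_x,p_y,M) = 2·M/(2·p_x + 2·p_y), y* = 2·M/(2·p_x + 2·p_y).
Here 2·13 + 2·13 = 52, giving y* = 1.3462.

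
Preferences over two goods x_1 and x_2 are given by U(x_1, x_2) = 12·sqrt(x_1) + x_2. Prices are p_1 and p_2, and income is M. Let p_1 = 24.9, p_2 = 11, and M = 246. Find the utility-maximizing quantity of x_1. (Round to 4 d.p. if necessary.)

Utility is quasi-linear in x_2; the FOC for x_1 is 6/√x_1 = p_1/p_2.
Thus x_1* = (6·p_2/p_1)² — independent of M — with the rest of income spent on x_2.
Plugging in: x_1* = (6·11/24.9)² = 7.0257.

x_1* = 7.0257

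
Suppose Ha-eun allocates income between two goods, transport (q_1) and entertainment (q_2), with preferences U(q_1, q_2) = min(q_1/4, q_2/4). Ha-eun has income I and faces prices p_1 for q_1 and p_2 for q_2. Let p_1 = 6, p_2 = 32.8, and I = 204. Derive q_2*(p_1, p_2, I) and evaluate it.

q_2* = 5.2577

Leontief preferences: the optimum is at the kink where q_1/4 = q_2/4, i.e. q_2 = q_1.
Budget: p_1·q_1 + p_2·q_1 = I, so (4·p_1 + 4·p_2)·q_1 = 4·I.
Demand: q_1*(p_1,p_2,I) = 4·I/(4·p_1 + 4·p_2), q_2* = 4·I/(4·p_1 + 4·p_2).
Here 4·6 + 4·32.8 = 155.2, giving q_2* = 5.2577.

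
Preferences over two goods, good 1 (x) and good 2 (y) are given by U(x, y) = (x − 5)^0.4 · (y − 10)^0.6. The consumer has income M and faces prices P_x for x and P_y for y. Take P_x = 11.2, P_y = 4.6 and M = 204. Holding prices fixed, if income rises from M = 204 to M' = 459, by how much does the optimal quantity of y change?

Δy* = 33.2609

MRS = (2/3)·(y−10)/(x−5). Tangency with P_x/P_y gives y−10 = (3/2)·(P_x/P_y)·(x−5).
After buying the subsistence bundle (5, 10), a share 0.4 of the remaining income goes to x: x* = 5 + 0.4·(M − 5P_x − 10P_y)/P_x.
Discretionary income = 204 − 5·11.2 − 10·4.6 = 102; y* = 10 + 0.6·102/4.6 = 23.3043.
At M' = 459: y* = 56.5652. Change: 56.5652 − 23.3043 = 33.2609.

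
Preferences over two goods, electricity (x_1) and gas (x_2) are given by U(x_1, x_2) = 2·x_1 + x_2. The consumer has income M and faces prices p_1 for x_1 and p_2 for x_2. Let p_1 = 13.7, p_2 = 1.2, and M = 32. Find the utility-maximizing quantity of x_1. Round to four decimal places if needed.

x_1* = 0

Linear utility — the consumer picks whichever good has higher MU/price: 2/13.7 = 0.146 vs 1/1.2 = 0.8333.
x_2 gives more utility per dollar, so spend all income on x_2: x_2* = M/p_2, x_1* = 0.
Numerically: x_1* = 0, x_2* = 26.6667.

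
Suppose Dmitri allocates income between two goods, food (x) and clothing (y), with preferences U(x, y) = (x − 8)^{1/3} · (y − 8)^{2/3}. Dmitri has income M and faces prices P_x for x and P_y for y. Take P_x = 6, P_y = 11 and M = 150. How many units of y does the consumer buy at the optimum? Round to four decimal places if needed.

y* = 8.8485

Let x' = x−8, y' = y−8. MRS = (1/2)·y'/x' = P_x/P_y.
After buying the subsistence bundle (8, 8), a share 1/3 of the remaining income goes to x: x* = 8 + 1/3·(M − 8P_x − 8P_y)/P_x.
Discretionary income = 150 − 8·6 − 8·11 = 14; y* = 8 + 2/3·14/11 = 8.8485.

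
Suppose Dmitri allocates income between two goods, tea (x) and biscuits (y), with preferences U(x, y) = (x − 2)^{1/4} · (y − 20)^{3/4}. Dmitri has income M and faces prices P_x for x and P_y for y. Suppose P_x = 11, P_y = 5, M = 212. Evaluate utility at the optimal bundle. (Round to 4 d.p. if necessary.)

This is Cobb-Douglas in (x−2, y−20): tangency gives 0.25·P_y·(y−20) = 0.75·P_x·(x−2).
After buying the subsistence bundle (2, 20), a share 0.25 of the remaining income goes to x: x* = 2 + 0.25·(M − 2P_x − 20P_y)/P_x.
Discretionary income = 212 − 2·11 − 20·5 = 90; x* = 2 + 0.25·90/11 = 4.0455; y* = 20 + 0.75·90/5 = 33.5.
Utility at the optimum: U(4.0455, 33.5) = 8.4226.

V = 8.4226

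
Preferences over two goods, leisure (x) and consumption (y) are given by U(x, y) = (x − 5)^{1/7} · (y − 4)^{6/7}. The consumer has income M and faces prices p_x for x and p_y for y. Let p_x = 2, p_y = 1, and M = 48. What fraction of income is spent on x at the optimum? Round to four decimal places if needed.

Discretionary income = 48 − 5·2 − 4·1 = 34; x* = 5 + 1/7·34/2 = 7.4286; y* = 4 + 6/7·34/1 = 33.1429.
Expenditure on x: 2·7.4286 = 14.8571; share = 0.3095.

share on x = 0.3095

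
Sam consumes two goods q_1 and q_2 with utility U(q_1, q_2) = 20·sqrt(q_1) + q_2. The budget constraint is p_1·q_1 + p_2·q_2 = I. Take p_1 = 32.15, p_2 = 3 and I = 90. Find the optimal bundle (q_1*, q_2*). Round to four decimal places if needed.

Solve: √q_1 = 10·p_2/p_1, so q_1*(p_1,p_2) = (10·p_2/p_1)², and q_2* = (I − p_1·q_1*)/p_2.
Plugging in: q_1* = (10·3/32.15)² = 0.8707, q_2* = 20.6687.

q_1* = 0.8707, q_2* = 20.6687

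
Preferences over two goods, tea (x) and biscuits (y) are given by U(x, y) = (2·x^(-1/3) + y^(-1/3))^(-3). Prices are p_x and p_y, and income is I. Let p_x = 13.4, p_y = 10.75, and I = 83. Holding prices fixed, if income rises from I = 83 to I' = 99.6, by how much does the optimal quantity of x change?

Δx* = 0.7927

MU_x ∝ 2·x^(-4/3), MU_y ∝ y^(-4/3), so MRS = 2·(y/x)^(4/3) = p_x/p_y.
Solve for the ratio: y/x = [(1/2)·p_x/p_y]^(0.75).
Substitute y = (y/x)·x into the budget: x* = I/(p_x + p_y·(y/x)).
Numerically y/x = 0.701455, so x* = 83/(13.4 + 10.75·0.701455) = 3.9636.
At I' = 99.6: x* = 4.7563. Change: 4.7563 − 3.9636 = 0.7927.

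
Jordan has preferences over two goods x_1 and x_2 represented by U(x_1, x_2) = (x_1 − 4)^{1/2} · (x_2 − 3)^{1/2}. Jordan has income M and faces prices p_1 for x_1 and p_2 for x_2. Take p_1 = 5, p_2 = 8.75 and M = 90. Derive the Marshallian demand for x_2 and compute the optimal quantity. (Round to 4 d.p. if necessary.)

This is Cobb-Douglas in (x_1−4, x_2−3): tangency gives 0.5·p_2·(x_2−3) = 0.5·p_1·(x_1−4).
After buying the subsistence bundle (4, 3), a share 0.5 of the remaining income goes to x_1: x_1* = 4 + 0.5·(M − 4p_1 − 3p_2)/p_1.
Discretionary income = 90 − 4·5 − 3·8.75 = 43.75; x_2* = 3 + 0.5·43.75/8.75 = 5.5.

x_2* = 5.5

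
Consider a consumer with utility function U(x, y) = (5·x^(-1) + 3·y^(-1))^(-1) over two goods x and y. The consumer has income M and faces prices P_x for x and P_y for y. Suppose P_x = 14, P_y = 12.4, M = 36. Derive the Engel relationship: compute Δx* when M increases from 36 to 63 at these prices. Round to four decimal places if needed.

MRS = MU_x/MU_y = (5/3)·(y/x)^(2). Set equal to P_x/P_y.
Hence y/x = ((3/5)·P_x/P_y)^(1/(2)), i.e. raised to the 0.5 power.
Substitute y = (y/x)·x into the budget: x* = M/(P_x + P_y·(y/x)).
Numerically y/x = 0.823055, so x* = 36/(14 + 12.4·0.823055) = 1.4872.
At M' = 63: x* = 2.6027. Change: 2.6027 − 1.4872 = 1.1154.

Δx* = 1.1154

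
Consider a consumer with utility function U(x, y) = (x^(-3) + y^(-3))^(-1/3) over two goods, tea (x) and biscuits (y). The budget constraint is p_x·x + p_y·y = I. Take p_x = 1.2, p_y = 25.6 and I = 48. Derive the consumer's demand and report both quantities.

x* = 3.6608, y* = 1.7034

From the CES first-order condition, (y/x)^(4) = p_x/p_y.
Hence y/x = (p_x/p_y)^(1/(4)), i.e. raised to the 0.25 power.
With the ratio pinned down, the budget gives x* = I/(p_x + p_y·(y/x)) and y* = (y/x)·x*.
Numerically y/x = 0.465302, so x* = 48/(1.2 + 25.6·0.465302) = 3.6608 and y* = 0.465302·3.6608 = 1.7034.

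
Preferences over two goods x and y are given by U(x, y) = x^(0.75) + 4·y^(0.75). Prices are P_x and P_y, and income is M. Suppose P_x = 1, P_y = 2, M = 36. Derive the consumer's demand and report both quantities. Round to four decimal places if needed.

x* = 1.0909, y* = 17.4545

From the CES first-order condition, (1/4)·(y/x)^(0.25) = P_x/P_y.
Solve for the ratio: y/x = [4·P_x/P_y]^(4).
Substitute y = (y/x)·x into the budget: x* = M/(P_x + P_y·(y/x)).
Numerically y/x = 16, so x* = 36/(1 + 2·16) = 1.0909 and y* = 16·1.0909 = 17.4545.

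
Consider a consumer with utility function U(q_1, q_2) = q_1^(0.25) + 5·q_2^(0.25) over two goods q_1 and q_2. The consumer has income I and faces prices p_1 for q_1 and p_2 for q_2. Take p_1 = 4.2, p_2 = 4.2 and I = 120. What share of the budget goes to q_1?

MU_q_1 ∝ q_1^(-0.75), MU_q_2 ∝ 5·q_2^(-0.75), so MRS = (1/5)·(q_2/q_1)^(0.75) = p_1/p_2.
Hence q_2/q_1 = (5·p_1/p_2)^(1/(0.75)), i.e. raised to the 4/3 power.
Substitute q_2 = (q_2/q_1)·q_1 into the budget: q_1* = I/(p_1 + p_2·(q_2/q_1)).
Numerically q_2/q_1 = 8.54988, so q_1* = 120/(4.2 + 4.2·8.54988) = 2.9918 and q_2* = 8.54988·2.9918 = 25.5796.
Expenditure on q_1: 4.2·2.9918 = 12.5656; share = 0.1047.

share on q_1 = 0.1047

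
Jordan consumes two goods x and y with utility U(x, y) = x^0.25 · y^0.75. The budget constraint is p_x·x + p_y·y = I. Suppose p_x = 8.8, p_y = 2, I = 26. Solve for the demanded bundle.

The MRS is (1/3)·y/x. Set MRS = p_x/p_y.
Rearranging, p_y·y = 3·p_x·x. Substituting into the budget gives p_x·x·(1 + 3) = I.
Demand: x*(p_x,p_y,I) = 0.25·I/p_x and y* = 0.75·I/p_y.
At p_x=8.8, p_y=2, I=26: x* = 0.25·26/8.8 = 0.7386, y* = 9.75.

x* = 0.7386, y* = 9.75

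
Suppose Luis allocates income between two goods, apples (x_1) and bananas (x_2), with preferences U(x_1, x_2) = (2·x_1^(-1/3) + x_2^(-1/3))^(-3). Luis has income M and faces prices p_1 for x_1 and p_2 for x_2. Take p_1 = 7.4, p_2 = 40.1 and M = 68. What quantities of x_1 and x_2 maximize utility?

From the CES first-order condition, 2·(x_2/x_1)^(4/3) = p_1/p_2.
Solve for the ratio: x_2/x_1 = [(1/2)·p_1/p_2]^(0.75).
Substitute x_2 = (x_2/x_1)·x_1 into the budget: x_1* = M/(p_1 + p_2·(x_2/x_1)).
Numerically x_2/x_1 = 0.167414, so x_1* = 68/(7.4 + 40.1·0.167414) = 4.8181 and x_2* = 0.167414·4.8181 = 0.8066.

x_1* = 4.8181, x_2* = 0.8066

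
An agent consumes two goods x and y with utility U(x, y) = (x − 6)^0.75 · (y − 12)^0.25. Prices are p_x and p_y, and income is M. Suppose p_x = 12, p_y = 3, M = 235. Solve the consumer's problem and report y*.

After buying the subsistence bundle (6, 12), a share 0.75 of the remaining income goes to x: x* = 6 + 0.75·(M − 6p_x − 12p_y)/p_x.
Discretionary income = 235 − 6·12 − 12·3 = 127; y* = 12 + 0.25·127/3 = 22.5833.

y* = 22.5833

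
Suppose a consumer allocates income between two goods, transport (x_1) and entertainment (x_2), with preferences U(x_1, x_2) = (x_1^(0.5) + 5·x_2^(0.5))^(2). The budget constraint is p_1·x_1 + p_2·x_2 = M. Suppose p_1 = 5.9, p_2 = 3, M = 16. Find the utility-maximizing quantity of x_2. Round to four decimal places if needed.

x_2* = 5.227

From the CES first-order condition, (1/5)·(x_2/x_1)^(0.5) = p_1/p_2.
Hence x_2/x_1 = (5·p_1/p_2)^(1/(0.5)), i.e. raised to the 2 power.
Substitute x_2 = (x_2/x_1)·x_1 into the budget: x_1* = M/(p_1 + p_2·(x_2/x_1)).
Numerically x_2/x_1 = 96.694444, so x_1* = 16/(5.9 + 3·96.694444) = 0.0541 and x_2* = 96.694444·0.0541 = 5.227.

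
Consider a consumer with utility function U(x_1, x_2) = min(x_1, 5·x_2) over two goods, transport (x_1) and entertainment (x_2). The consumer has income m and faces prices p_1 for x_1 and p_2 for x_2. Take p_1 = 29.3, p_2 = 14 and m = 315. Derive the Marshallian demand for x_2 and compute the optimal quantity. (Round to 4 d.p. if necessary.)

x_2* = 1.9626

Demand: x_1*(p_1,p_2,m) = 5·m/(5·p_1 + p_2), x_2* = m/(5·p_1 + p_2).
Here 5·29.3 + 14 = 160.5, giving x_2* = 1.9626.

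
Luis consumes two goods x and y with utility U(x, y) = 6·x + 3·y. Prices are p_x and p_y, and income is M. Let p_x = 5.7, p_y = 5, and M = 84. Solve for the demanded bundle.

Perfect substitutes: compare marginal utility per dollar. 6/p_x vs 3/p_y → 1.0526 vs 0.6.
x gives more utility per dollar, so spend all income on x: x* = M/p_x, y* = 0.
Numerically: x* = 14.7368, y* = 0.

x* = 14.7368, y* = 0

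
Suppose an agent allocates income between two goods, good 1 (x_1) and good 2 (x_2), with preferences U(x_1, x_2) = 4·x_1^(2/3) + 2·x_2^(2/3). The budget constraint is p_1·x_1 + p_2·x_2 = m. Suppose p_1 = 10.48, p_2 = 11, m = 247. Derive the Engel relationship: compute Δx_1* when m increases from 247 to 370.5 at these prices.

Δx_1* = 10.5835

From the CES first-order condition, 2·(x_2/x_1)^(1/3) = p_1/p_2.
Solve for the ratio: x_2/x_1 = [(1/2)·p_1/p_2]^(3).
With the ratio pinned down, the budget gives x_1* = m/(p_1 + p_2·(x_2/x_1)) and x_2* = (x_2/x_1)·x_1*.
Numerically x_2/x_1 = 0.108098, so x_1* = 247/(10.48 + 11·0.108098) = 21.1671.
At m' = 370.5: x_1* = 31.7506. Change: 31.7506 − 21.1671 = 10.5835.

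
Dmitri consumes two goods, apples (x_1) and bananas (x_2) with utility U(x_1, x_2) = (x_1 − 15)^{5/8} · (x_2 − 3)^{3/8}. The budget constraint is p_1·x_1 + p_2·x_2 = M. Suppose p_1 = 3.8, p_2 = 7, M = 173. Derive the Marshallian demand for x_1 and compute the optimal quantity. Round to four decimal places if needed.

x_1* = 30.625

MRS = (5/3)·(x_2−3)/(x_1−15). Tangency with p_1/p_2 gives x_2−3 = (3/5)·(p_1/p_2)·(x_1−15).
Substituting into the budget: x_1* = 15 + 0.625·(M − 15·p_1 − 3·p_2)/p_1, and x_2* = 3 + 0.375·(…)/p_2.
Discretionary income = 173 − 15·3.8 − 3·7 = 95; x_1* = 15 + 0.625·95/3.8 = 30.625.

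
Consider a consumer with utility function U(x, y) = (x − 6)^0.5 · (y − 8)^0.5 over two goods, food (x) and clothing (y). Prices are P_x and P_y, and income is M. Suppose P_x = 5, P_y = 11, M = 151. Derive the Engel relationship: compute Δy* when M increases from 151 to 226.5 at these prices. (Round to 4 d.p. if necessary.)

Δy* = 3.4318

Let x' = x−6, y' = y−8. MRS = y'/x' = P_x/P_y.
Substituting into the budget: x* = 6 + 0.5·(M − 6·P_x − 8·P_y)/P_x, and y* = 8 + 0.5·(…)/P_y.
Discretionary income = 151 − 6·5 − 8·11 = 33; y* = 8 + 0.5·33/11 = 9.5.
At M' = 226.5: y* = 12.9318. Change: 12.9318 − 9.5 = 3.4318.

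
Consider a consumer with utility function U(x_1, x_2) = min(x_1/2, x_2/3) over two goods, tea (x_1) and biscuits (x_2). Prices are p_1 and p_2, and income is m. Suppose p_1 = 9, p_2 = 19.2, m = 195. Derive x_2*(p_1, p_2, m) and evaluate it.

x_2* = 7.7381

With perfect complements, no substitution: consume in ratio x_1:x_2 = 2:3.
Budget: p_1·x_1 + p_2·(3/2)·x_1 = m, so (2·p_1 + 3·p_2)·x_1 = 2·m.
Demand: x_1*(p_1,p_2,m) = 2·m/(2·p_1 + 3·p_2), x_2* = 3·m/(2·p_1 + 3·p_2).
Here 2·9 + 3·19.2 = 75.6, giving x_2* = 7.7381.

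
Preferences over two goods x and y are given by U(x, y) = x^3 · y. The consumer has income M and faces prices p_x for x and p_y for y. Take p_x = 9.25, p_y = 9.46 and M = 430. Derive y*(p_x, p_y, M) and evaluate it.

MU_x/MU_y = (3·y)/(x); tangency sets this equal to p_x/p_y.
Rearranging, p_y·y = (1/3)·p_x·x. Substituting into the budget gives p_x·x·(1 + (1/3)) = M.
Demand: x*(p_x,p_y,M) = 0.75·M/p_x and y* = 0.25·M/p_y.
At p_x=9.25, p_y=9.46, M=430: y* = 0.25·430/9.46 = 11.3636.

y* = 11.3636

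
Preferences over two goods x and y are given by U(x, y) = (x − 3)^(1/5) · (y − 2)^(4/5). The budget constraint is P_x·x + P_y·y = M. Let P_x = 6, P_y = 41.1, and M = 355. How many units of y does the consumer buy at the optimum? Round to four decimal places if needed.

y* = 6.9596

MRS = (1/4)·(y−2)/(x−3). Tangency with P_x/P_y gives y−2 = 4·(P_x/P_y)·(x−3).
After buying the subsistence bundle (3, 2), a share 0.2 of the remaining income goes to x: x* = 3 + 0.2·(M − 3P_x − 2P_y)/P_x.
Discretionary income = 355 − 3·6 − 2·41.1 = 254.8; y* = 2 + 0.8·254.8/41.1 = 6.9596.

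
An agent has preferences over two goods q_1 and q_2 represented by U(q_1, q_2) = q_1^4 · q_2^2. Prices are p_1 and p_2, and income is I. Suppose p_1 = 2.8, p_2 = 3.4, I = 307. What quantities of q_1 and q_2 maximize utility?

q_1* = 73.0952, q_2* = 30.098

MU_q_1/MU_q_2 = (4·q_2)/(2·q_1); tangency sets this equal to p_1/p_2.
Rearranging, p_2·q_2 = (1/2)·p_1·q_1. Substituting into the budget gives p_1·q_1·(1 + (1/2)) = I.
Demand: q_1*(p_1,p_2,I) = 2/3·I/p_1 and q_2* = 1/3·I/p_2.
At p_1=2.8, p_2=3.4, I=307: q_1* = 2/3·307/2.8 = 73.0952, q_2* = 30.098.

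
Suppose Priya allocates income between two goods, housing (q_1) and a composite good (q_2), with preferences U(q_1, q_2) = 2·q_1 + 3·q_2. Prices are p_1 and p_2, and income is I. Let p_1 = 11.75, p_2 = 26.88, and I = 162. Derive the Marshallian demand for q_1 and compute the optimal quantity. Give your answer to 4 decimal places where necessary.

q_1* = 13.7872

Linear utility — the consumer picks whichever good has higher MU/price: 2/11.75 = 0.1702 vs 3/26.88 = 0.1116.
q_1 gives more utility per dollar, so spend all income on q_1: q_1* = I/p_1, q_2* = 0.
Numerically: q_1* = 13.7872, q_2* = 0.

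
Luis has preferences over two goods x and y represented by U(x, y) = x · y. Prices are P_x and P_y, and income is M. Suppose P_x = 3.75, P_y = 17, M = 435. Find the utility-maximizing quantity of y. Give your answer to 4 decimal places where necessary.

At P_x=3.75, P_y=17, M=435: y* = 0.5·435/17 = 12.7941.

y* = 12.7941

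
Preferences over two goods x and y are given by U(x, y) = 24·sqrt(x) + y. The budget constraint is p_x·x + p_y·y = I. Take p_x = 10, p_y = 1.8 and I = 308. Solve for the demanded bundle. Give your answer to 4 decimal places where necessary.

x* = 4.6656, y* = 145.1911

Utility is quasi-linear in y; the FOC for x is 12/√x = p_x/p_y.
Thus x* = (12·p_y/p_x)² — independent of I — with the rest of income spent on y.
Plugging in: x* = (12·1.8/10)² = 4.6656, y* = 145.1911.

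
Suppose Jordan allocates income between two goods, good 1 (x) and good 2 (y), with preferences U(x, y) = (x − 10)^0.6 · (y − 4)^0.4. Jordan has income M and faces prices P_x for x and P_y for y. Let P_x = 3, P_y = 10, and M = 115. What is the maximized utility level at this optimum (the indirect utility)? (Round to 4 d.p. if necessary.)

V = 4.7278

After buying the subsistence bundle (10, 4), a share 0.6 of the remaining income goes to x: x* = 10 + 0.6·(M − 10P_x − 4P_y)/P_x.
Discretionary income = 115 − 10·3 − 4·10 = 45; x* = 10 + 0.6·45/3 = 19; y* = 4 + 0.4·45/10 = 5.8.
Utility at the optimum: U(19, 5.8) = 4.7278.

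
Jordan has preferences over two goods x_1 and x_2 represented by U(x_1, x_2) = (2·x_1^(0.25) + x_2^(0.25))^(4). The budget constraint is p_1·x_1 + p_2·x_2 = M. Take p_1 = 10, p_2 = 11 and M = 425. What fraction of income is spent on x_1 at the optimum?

MU_x_1 ∝ 2·x_1^(-0.75), MU_x_2 ∝ x_2^(-0.75), so MRS = 2·(x_2/x_1)^(0.75) = p_1/p_2.
Solve for the ratio: x_2/x_1 = [(1/2)·p_1/p_2]^(4/3).
With the ratio pinned down, the budget gives x_1* = M/(p_1 + p_2·(x_2/x_1)) and x_2* = (x_2/x_1)·x_1*.
Numerically x_2/x_1 = 0.349491, so x_1* = 425/(10 + 11·0.349491) = 30.6983 and x_2* = 0.349491·30.6983 = 10.7288.
Expenditure on x_1: 10·30.6983 = 306.9832; share = 0.7223.

share on x_1 = 0.7223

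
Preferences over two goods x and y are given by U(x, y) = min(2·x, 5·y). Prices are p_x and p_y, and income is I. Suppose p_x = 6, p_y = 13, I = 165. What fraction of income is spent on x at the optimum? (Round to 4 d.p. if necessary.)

share on x = 0.5357

Leontief preferences: the optimum is at the kink where x/5 = y/2, i.e. y = (2/5)·x.
Budget: p_x·x + p_y·(2/5)·x = I, so (5·p_x + 2·p_y)·x = 5·I.
Demand: x*(p_x,p_y,I) = 5·I/(5·p_x + 2·p_y), y* = 2·I/(5·p_x + 2·p_y).
Here 5·6 + 2·13 = 56, giving x* = 14.7321 and y* = 5.8929.
Expenditure on x: 6·14.7321 = 88.3929; share = 0.5357.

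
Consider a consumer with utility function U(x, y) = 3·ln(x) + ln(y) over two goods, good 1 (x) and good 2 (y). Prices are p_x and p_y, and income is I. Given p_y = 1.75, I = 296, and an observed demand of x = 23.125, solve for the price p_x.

p_x = 9.6

MU_x/MU_y = (3·y)/(x); tangency sets this equal to p_x/p_y.
Rearranging, p_y·y = (1/3)·p_x·x. Substituting into the budget gives p_x·x·(1 + (1/3)) = I.
Demand: x*(p_x,p_y,I) = 0.75·I/p_x and y* = 0.25·I/p_y.
Set x* = 23.125 in the demand function and solve for p_x: p_x = 9.6.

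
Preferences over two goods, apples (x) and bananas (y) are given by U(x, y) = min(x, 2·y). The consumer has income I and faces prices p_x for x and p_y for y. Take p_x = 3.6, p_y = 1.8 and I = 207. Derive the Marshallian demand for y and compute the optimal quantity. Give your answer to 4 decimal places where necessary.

y* = 23

With perfect complements, no substitution: consume in ratio x:y = 2:1.
Budget: p_x·x + p_y·(1/2)·x = I, so (2·p_x + p_y)·x = 2·I.
Demand: x*(p_x,p_y,I) = 2·I/(2·p_x + p_y), y* = I/(2·p_x + p_y).
Here 2·3.6 + 1.8 = 9, giving y* = 23.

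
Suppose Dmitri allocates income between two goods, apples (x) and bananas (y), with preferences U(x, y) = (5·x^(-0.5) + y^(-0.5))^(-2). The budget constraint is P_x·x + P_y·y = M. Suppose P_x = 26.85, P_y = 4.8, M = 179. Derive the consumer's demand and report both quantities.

MU_x ∝ 5·x^(-1.5), MU_y ∝ y^(-1.5), so MRS = 5·(y/x)^(1.5) = P_x/P_y.
Hence y/x = ((1/5)·P_x/P_y)^(1/(1.5)), i.e. raised to the 2/3 power.
Substitute y = (y/x)·x into the budget: x* = M/(P_x + P_y·(y/x)).
Numerically y/x = 1.077677, so x* = 179/(26.85 + 4.8·1.077677) = 5.5898 and y* = 1.077677·5.5898 = 6.024.

x* = 5.5898, y* = 6.024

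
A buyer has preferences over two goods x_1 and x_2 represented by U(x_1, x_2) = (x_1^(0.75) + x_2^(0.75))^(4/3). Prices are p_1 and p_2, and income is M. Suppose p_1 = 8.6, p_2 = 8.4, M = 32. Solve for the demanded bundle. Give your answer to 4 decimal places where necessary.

x_1* = 1.7948, x_2* = 1.972

MU_x_1 ∝ x_1^(-0.25), MU_x_2 ∝ x_2^(-0.25), so MRS = (x_2/x_1)^(0.25) = p_1/p_2.
Solve for the ratio: x_2/x_1 = [p_1/p_2]^(4).
With the ratio pinned down, the budget gives x_1* = M/(p_1 + p_2·(x_2/x_1)) and x_2* = (x_2/x_1)·x_1*.
Numerically x_2/x_1 = 1.098694, so x_1* = 32/(8.6 + 8.4·1.098694) = 1.7948 and x_2* = 1.098694·1.7948 = 1.972.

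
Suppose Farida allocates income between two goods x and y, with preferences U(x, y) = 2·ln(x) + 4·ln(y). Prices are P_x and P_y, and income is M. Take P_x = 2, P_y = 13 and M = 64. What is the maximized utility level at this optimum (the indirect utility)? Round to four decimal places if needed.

Tangency: MRS = (1/2)·y/x = P_x/P_y.
Rearranging, P_y·y = 2·P_x·x. Substituting into the budget gives P_x·x·(1 + 2) = M.
Demand: x*(P_x,P_y,M) = 1/3·M/P_x and y* = 2/3·M/P_y.
At P_x=2, P_y=13, M=64: x* = 1/3·64/2 = 10.6667, y* = 3.2821.
Utility at the optimum: U(10.6667, 3.2821) = 9.4881.

V = 9.4881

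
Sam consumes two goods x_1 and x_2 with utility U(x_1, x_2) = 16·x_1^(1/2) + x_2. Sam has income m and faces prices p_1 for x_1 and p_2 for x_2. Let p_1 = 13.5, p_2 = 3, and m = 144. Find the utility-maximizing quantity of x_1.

x_1* = 3.1605

Utility is quasi-linear in x_2; the FOC for x_1 is 8/√x_1 = p_1/p_2.
Solve: √x_1 = 8·p_2/p_1, so x_1*(p_1,p_2) = (8·p_2/p_1)², and x_2* = (m − p_1·x_1*)/p_2.
Plugging in: x_1* = (8·3/13.5)² = 3.1605.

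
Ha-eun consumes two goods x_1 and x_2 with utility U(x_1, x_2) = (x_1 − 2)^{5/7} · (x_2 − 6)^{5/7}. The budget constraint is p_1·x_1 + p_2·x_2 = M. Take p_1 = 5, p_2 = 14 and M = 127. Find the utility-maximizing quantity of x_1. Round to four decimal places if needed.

x_1* = 5.3

Discretionary income = 127 − 2·5 − 6·14 = 33; x_1* = 2 + 0.5·33/5 = 5.3.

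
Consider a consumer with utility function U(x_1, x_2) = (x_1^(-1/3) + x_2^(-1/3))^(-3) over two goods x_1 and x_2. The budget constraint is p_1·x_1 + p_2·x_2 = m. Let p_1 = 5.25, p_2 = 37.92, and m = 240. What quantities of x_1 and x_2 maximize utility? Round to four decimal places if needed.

x_1* = 17.3201, x_2* = 3.9312

With the ratio pinned down, the budget gives x_1* = m/(p_1 + p_2·(x_2/x_1)) and x_2* = (x_2/x_1)·x_1*.
Numerically x_2/x_1 = 0.22697, so x_1* = 240/(5.25 + 37.92·0.22697) = 17.3201 and x_2* = 0.22697·17.3201 = 3.9312.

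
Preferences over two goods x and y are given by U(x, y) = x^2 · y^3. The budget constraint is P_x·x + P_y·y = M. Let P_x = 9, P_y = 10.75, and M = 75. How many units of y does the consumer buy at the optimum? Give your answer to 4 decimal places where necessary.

Demand: x*(P_x,P_y,M) = 0.4·M/P_x and y* = 0.6·M/P_y.
At P_x=9, P_y=10.75, M=75: y* = 0.6·75/10.75 = 4.186.

y* = 4.186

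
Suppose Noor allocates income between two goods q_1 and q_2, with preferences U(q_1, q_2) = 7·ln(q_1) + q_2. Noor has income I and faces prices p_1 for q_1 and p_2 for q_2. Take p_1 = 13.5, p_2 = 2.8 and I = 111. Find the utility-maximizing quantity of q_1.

Set MRS = p_1/p_2: (7/q_1)/1 = p_1/p_2.
So q_1*(p_1,p_2) = 7·p_2/p_1, independent of income; and q_2* = (I − 7·p_2)/p_2.
At the given prices: q_1* = 7·2.8/13.5 = 1.4519.

q_1* = 1.4519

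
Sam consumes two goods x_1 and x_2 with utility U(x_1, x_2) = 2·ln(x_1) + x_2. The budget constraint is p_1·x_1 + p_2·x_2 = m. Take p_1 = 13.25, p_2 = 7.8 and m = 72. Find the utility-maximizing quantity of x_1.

Set MRS = p_1/p_2: (2/x_1)/1 = p_1/p_2.
So x_1*(p_1,p_2) = 2·p_2/p_1, independent of income; and x_2* = (m − 2·p_2)/p_2.
At the given prices: x_1* = 2·7.8/13.25 = 1.1774.

x_1* = 1.1774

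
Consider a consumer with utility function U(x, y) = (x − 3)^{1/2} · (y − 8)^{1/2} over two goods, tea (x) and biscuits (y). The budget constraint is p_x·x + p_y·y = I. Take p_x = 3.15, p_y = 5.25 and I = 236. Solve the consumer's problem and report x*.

Substituting into the budget: x* = 3 + 0.5·(I − 3·p_x − 8·p_y)/p_x, and y* = 8 + 0.5·(…)/p_y.
Discretionary income = 236 − 3·3.15 − 8·5.25 = 184.55; x* = 3 + 0.5·184.55/3.15 = 32.2937.

x* = 32.2937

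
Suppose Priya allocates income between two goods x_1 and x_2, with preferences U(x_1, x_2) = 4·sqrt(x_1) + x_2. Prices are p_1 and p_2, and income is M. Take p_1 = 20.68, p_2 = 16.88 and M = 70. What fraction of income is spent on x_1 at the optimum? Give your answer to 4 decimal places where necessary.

Utility is quasi-linear in x_2; the FOC for x_1 is 2/√x_1 = p_1/p_2.
Thus x_1* = (2·p_2/p_1)² — independent of M — with the rest of income spent on x_2.
Plugging in: x_1* = (2·16.88/20.68)² = 2.665, x_2* = 0.8819.
Expenditure on x_1: 20.68·2.665 = 55.113; share = 0.7873.

share on x_1 = 0.7873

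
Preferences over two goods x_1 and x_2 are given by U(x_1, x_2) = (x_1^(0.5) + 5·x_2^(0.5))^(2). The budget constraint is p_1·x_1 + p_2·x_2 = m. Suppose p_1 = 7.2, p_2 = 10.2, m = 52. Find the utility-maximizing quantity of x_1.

MU_x_1 ∝ x_1^(-0.5), MU_x_2 ∝ 5·x_2^(-0.5), so MRS = (1/5)·(x_2/x_1)^(0.5) = p_1/p_2.
Solve for the ratio: x_2/x_1 = [5·p_1/p_2]^(2).
With the ratio pinned down, the budget gives x_1* = m/(p_1 + p_2·(x_2/x_1)) and x_2* = (x_2/x_1)·x_1*.
Numerically x_2/x_1 = 12.456747, so x_1* = 52/(7.2 + 10.2·12.456747) = 0.3873.

x_1* = 0.3873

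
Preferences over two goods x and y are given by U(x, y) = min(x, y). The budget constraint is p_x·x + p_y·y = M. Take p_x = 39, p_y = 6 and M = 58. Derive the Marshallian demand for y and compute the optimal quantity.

With perfect complements, no substitution: consume in ratio x:y = 1:1.
Budget: p_x·x + p_y·x = M, so (p_x + p_y)·x = M.
Demand: x*(p_x,p_y,M) = M/(p_x + p_y), y* = M/(p_x + p_y).
Here 39 + 6 = 45, giving y* = 1.2889.

y* = 1.2889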